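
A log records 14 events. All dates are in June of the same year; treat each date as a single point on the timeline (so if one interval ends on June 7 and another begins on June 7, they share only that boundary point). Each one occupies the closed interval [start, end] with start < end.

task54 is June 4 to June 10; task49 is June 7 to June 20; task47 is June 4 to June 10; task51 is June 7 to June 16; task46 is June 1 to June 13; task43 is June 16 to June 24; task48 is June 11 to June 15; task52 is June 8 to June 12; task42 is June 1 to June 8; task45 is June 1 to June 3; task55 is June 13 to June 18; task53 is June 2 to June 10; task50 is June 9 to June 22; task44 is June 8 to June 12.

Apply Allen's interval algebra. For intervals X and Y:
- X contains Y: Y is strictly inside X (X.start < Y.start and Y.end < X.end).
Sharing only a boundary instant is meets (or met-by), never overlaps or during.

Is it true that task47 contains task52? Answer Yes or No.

task47 = [June 4, June 10], task52 = [June 8, June 12].
Actual relation of task47 to task52: overlaps.
Asked whether 'contains' holds → No.

No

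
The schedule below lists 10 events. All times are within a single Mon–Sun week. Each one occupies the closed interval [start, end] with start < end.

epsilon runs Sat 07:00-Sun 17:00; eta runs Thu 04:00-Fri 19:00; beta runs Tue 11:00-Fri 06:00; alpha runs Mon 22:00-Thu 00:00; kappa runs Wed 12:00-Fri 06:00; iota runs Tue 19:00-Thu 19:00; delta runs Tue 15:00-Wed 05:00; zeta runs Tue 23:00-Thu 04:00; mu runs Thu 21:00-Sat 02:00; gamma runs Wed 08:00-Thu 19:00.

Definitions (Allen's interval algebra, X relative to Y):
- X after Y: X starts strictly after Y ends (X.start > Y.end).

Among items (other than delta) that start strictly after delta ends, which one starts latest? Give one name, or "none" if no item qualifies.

Target delta = [Tue 15:00, Wed 05:00].
alpha [Mon 22:00, Thu 00:00] → contains → excluded.
beta [Tue 11:00, Fri 06:00] → contains → excluded.
epsilon [Sat 07:00, Sun 17:00] → after → candidate.
eta [Thu 04:00, Fri 19:00] → after → candidate.
gamma [Wed 08:00, Thu 19:00] → after → candidate.
iota [Tue 19:00, Thu 19:00] → overlapped-by → excluded.
kappa [Wed 12:00, Fri 06:00] → after → candidate.
mu [Thu 21:00, Sat 02:00] → after → candidate.
zeta [Tue 23:00, Thu 04:00] → overlapped-by → excluded.
Among candidates, latest start is Sat 07:00 → epsilon.

epsilon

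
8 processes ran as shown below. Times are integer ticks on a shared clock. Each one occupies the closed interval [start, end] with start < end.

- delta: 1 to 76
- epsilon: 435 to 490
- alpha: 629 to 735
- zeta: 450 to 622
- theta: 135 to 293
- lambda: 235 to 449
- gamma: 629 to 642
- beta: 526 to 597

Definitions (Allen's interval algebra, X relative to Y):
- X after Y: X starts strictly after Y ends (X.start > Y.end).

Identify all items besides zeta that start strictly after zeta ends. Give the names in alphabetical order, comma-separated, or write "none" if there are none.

Target zeta = [450, 622].
alpha [629, 735] → after → yes.
beta [526, 597] → during → no.
delta [1, 76] → before → no.
epsilon [435, 490] → overlaps → no.
gamma [629, 642] → after → yes.
lambda [235, 449] → before → no.
theta [135, 293] → before → no.
Result: alpha, gamma.

alpha, gamma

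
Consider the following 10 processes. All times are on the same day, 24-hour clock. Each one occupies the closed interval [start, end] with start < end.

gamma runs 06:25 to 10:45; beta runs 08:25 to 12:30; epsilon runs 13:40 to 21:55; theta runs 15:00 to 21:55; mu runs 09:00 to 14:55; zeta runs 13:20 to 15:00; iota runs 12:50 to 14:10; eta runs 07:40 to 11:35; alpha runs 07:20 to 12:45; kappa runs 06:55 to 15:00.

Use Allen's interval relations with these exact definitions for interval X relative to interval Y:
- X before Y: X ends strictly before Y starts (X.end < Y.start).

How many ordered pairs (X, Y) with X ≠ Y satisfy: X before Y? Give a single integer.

Checking all 90 ordered pairs for relation 'before'; matching pairs in alphabetical order:
(alpha, epsilon): alpha before epsilon ✓
(alpha, iota): alpha before iota ✓
(alpha, theta): alpha before theta ✓
(alpha, zeta): alpha before zeta ✓
(beta, epsilon): beta before epsilon ✓
(beta, iota): beta before iota ✓
(beta, theta): beta before theta ✓
(beta, zeta): beta before zeta ✓
(eta, epsilon): eta before epsilon ✓
(eta, iota): eta before iota ✓
(eta, theta): eta before theta ✓
(eta, zeta): eta before zeta ✓
(gamma, epsilon): gamma before epsilon ✓
(gamma, iota): gamma before iota ✓
(gamma, theta): gamma before theta ✓
(gamma, zeta): gamma before zeta ✓
(iota, theta): iota before theta ✓
(mu, theta): mu before theta ✓
Count: 18.

18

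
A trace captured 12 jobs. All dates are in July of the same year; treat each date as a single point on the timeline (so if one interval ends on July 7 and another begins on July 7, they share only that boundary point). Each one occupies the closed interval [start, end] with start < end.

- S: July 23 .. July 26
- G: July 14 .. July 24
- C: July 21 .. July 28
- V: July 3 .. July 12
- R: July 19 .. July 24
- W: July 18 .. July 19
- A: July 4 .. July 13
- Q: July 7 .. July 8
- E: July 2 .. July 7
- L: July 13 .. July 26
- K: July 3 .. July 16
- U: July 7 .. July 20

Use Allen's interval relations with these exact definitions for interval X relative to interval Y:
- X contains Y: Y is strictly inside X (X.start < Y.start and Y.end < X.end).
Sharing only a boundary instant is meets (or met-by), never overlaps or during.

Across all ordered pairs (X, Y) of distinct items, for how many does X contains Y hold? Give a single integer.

Checking all 132 ordered pairs for relation 'contains'; matching pairs in alphabetical order:
(A, Q): A contains Q ✓
(C, S): C contains S ✓
(G, W): G contains W ✓
(K, A): K contains A ✓
(K, Q): K contains Q ✓
(L, G): L contains G ✓
(L, R): L contains R ✓
(L, W): L contains W ✓
(U, W): U contains W ✓
(V, Q): V contains Q ✓
Count: 10.

10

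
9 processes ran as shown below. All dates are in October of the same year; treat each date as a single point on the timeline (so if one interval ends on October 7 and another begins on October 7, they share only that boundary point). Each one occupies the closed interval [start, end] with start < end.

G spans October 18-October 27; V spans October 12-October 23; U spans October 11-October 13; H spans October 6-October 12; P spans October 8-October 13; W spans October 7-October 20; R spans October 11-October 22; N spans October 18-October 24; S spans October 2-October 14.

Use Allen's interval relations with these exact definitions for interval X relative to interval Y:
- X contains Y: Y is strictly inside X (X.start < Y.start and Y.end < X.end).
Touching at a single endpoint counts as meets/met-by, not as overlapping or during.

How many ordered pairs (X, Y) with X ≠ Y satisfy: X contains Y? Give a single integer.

Checking all 72 ordered pairs for relation 'contains'; matching pairs in alphabetical order:
(S, H): S contains H ✓
(S, P): S contains P ✓
(S, U): S contains U ✓
(W, P): W contains P ✓
(W, U): W contains U ✓
Count: 5.

5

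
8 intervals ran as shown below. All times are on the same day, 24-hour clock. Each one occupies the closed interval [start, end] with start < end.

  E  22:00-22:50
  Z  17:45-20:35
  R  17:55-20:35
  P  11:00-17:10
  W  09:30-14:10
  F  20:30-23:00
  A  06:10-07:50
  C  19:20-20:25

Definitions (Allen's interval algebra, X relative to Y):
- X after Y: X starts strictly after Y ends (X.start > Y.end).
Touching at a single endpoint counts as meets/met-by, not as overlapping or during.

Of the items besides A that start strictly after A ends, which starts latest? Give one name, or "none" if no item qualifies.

E

Target A = [06:10, 07:50].
C [19:20, 20:25] → after → candidate.
E [22:00, 22:50] → after → candidate.
F [20:30, 23:00] → after → candidate.
P [11:00, 17:10] → after → candidate.
R [17:55, 20:35] → after → candidate.
W [09:30, 14:10] → after → candidate.
Z [17:45, 20:35] → after → candidate.
Among candidates, latest start is 22:00 → E.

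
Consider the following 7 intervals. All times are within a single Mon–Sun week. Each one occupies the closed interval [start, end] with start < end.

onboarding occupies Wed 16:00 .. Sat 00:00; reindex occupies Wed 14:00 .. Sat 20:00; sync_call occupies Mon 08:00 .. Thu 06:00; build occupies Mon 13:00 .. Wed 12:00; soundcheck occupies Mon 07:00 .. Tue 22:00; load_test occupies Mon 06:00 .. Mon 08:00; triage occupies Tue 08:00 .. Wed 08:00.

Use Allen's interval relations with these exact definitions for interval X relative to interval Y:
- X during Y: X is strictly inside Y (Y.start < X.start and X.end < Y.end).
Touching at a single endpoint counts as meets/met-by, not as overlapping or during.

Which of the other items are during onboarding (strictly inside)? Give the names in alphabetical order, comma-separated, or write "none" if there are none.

none

Target onboarding = [Wed 16:00, Sat 00:00].
build [Mon 13:00, Wed 12:00] → before → no.
load_test [Mon 06:00, Mon 08:00] → before → no.
reindex [Wed 14:00, Sat 20:00] → contains → no.
soundcheck [Mon 07:00, Tue 22:00] → before → no.
sync_call [Mon 08:00, Thu 06:00] → overlaps → no.
triage [Tue 08:00, Wed 08:00] → before → no.
Result: none.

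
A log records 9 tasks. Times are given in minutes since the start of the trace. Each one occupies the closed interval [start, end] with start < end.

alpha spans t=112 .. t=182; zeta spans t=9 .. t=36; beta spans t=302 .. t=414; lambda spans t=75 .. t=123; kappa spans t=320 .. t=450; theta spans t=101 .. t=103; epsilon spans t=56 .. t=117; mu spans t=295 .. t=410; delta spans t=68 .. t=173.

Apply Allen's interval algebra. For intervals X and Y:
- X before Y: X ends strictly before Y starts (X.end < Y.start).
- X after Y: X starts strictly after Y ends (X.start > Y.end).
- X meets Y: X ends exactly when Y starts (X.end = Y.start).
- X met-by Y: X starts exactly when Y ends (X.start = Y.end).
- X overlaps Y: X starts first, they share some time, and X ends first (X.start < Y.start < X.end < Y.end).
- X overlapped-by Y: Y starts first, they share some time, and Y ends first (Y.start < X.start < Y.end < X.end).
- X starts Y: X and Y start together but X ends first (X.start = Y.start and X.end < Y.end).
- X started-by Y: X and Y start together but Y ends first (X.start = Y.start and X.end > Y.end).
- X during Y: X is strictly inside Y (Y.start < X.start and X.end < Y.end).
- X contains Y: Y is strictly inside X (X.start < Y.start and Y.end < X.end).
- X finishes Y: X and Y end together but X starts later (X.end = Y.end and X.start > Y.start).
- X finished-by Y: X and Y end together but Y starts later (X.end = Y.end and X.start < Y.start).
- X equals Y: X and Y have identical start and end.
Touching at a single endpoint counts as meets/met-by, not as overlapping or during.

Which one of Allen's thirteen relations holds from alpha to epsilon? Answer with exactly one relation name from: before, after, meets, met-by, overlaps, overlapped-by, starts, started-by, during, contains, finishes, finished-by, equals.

overlapped-by

alpha = [t=112, t=182]; epsilon = [t=56, t=117].
Compare endpoints: alpha.start > epsilon.start, alpha.start < epsilon.end, alpha.end > epsilon.start, alpha.end > epsilon.end.
That pattern is 'overlapped-by'.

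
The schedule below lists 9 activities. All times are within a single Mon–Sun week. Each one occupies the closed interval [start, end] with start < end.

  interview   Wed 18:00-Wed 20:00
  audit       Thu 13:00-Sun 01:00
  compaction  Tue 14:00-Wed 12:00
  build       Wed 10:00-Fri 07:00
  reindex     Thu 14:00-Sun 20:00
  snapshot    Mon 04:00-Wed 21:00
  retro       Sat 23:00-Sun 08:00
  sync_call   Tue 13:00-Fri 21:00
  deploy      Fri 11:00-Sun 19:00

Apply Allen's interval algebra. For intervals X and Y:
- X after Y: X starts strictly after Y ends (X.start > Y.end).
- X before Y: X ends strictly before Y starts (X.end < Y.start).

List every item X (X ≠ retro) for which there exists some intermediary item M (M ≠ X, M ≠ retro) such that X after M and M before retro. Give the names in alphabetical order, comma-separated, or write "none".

Target retro = [Sat 23:00, Sun 08:00].
Intermediaries M with M before retro: build, compaction, interview, snapshot, sync_call.
Via build — items with X after build: deploy.
Via compaction — items with X after compaction: audit, deploy, interview, reindex.
Via interview — items with X after interview: audit, deploy, reindex.
Via snapshot — items with X after snapshot: audit, deploy, reindex.
Via sync_call — items with X after sync_call: none.
Union: audit, deploy, interview, reindex.

audit, deploy, interview, reindex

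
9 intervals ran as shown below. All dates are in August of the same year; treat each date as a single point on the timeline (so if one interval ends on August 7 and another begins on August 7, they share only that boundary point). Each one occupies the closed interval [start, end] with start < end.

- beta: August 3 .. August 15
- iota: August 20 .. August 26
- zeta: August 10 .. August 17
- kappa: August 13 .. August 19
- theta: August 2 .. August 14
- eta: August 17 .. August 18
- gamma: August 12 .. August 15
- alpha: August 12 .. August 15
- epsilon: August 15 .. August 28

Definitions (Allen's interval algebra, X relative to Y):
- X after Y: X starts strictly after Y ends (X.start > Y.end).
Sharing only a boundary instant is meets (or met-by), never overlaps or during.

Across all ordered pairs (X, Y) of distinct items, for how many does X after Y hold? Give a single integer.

Checking all 72 ordered pairs for relation 'after'; matching pairs in alphabetical order:
(epsilon, theta): epsilon after theta ✓
(eta, alpha): eta after alpha ✓
(eta, beta): eta after beta ✓
(eta, gamma): eta after gamma ✓
(eta, theta): eta after theta ✓
(iota, alpha): iota after alpha ✓
(iota, beta): iota after beta ✓
(iota, eta): iota after eta ✓
(iota, gamma): iota after gamma ✓
(iota, kappa): iota after kappa ✓
(iota, theta): iota after theta ✓
(iota, zeta): iota after zeta ✓
Count: 12.

12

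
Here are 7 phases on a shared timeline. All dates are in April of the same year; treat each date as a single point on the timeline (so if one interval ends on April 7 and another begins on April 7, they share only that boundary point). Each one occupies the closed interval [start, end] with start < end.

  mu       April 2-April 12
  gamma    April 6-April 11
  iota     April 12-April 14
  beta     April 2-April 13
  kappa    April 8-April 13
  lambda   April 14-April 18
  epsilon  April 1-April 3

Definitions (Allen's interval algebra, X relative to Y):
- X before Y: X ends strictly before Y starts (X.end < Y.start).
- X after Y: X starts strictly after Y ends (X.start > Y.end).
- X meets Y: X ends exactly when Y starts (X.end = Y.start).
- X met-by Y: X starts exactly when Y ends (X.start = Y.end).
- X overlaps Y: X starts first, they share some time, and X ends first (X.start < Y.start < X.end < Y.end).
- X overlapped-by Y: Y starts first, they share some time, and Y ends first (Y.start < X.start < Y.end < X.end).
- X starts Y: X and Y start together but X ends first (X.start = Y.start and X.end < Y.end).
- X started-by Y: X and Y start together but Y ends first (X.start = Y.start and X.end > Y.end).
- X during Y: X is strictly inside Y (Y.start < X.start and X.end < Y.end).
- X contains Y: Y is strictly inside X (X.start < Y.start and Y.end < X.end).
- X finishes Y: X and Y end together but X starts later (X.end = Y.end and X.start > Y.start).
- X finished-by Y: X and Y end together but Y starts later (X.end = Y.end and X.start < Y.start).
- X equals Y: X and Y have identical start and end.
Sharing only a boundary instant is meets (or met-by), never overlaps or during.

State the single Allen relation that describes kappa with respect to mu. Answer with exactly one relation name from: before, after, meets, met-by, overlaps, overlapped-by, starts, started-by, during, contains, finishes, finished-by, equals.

kappa = [April 8, April 13]; mu = [April 2, April 12].
Compare endpoints: kappa.start > mu.start, kappa.start < mu.end, kappa.end > mu.start, kappa.end > mu.end.
That pattern is 'overlapped-by'.

overlapped-by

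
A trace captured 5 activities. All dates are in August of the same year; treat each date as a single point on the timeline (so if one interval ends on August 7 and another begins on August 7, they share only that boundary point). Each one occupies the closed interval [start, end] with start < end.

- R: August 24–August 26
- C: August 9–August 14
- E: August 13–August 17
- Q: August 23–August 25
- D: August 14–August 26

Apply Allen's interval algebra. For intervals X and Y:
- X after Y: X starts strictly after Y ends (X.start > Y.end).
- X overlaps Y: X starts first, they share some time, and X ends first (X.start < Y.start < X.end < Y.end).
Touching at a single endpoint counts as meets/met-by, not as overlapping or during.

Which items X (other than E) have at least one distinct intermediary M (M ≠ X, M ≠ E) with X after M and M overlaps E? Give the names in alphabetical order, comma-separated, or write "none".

Q, R

Target E = [August 13, August 17].
Intermediaries M with M overlaps E: C.
Via C — items with X after C: Q, R.
Union: Q, R.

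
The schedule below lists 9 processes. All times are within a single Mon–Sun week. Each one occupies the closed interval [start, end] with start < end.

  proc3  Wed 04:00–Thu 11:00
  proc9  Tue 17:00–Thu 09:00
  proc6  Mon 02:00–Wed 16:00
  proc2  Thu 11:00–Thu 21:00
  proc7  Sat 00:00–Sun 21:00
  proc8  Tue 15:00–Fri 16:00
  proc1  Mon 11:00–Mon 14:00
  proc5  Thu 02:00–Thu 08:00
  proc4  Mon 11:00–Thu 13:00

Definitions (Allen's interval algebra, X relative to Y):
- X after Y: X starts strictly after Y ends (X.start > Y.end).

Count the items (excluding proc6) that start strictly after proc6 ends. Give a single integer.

Target proc6 = [Mon 02:00, Wed 16:00].
proc1 [Mon 11:00, Mon 14:00] → during → no.
proc2 [Thu 11:00, Thu 21:00] → after → counts.
proc3 [Wed 04:00, Thu 11:00] → overlapped-by → no.
proc4 [Mon 11:00, Thu 13:00] → overlapped-by → no.
proc5 [Thu 02:00, Thu 08:00] → after → counts.
proc7 [Sat 00:00, Sun 21:00] → after → counts.
proc8 [Tue 15:00, Fri 16:00] → overlapped-by → no.
proc9 [Tue 17:00, Thu 09:00] → overlapped-by → no.
Total: 3.

3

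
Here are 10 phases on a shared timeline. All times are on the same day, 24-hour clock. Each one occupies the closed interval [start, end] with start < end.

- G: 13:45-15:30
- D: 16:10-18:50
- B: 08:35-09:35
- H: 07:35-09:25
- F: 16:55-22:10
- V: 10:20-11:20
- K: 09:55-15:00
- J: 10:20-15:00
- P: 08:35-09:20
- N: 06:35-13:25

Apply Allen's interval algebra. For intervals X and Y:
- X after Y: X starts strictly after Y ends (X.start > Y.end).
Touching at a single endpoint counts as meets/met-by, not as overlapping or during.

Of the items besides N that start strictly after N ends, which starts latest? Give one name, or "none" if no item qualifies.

Target N = [06:35, 13:25].
B [08:35, 09:35] → during → excluded.
D [16:10, 18:50] → after → candidate.
F [16:55, 22:10] → after → candidate.
G [13:45, 15:30] → after → candidate.
H [07:35, 09:25] → during → excluded.
J [10:20, 15:00] → overlapped-by → excluded.
K [09:55, 15:00] → overlapped-by → excluded.
P [08:35, 09:20] → during → excluded.
V [10:20, 11:20] → during → excluded.
Among candidates, latest start is 16:55 → F.

F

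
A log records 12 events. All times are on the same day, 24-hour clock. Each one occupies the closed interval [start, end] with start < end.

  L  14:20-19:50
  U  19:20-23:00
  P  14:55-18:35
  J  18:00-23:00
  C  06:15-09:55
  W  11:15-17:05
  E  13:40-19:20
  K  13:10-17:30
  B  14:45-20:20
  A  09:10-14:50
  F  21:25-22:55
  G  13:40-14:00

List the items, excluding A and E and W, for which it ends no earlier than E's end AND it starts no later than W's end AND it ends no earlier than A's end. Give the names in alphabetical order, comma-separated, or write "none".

B, L

Conditions: its end is no earlier than E's end (X.end >= 19:20) AND its start is no later than W's end (X.start <= 17:05) AND its end is no earlier than A's end (X.end >= 14:50).
B: end 20:20 >= 19:20? ✓; start 14:45 <= 17:05? ✓; end 20:20 >= 14:50? ✓ → yes.
C: end 09:55 >= 19:20? ✗; start 06:15 <= 17:05? ✓; end 09:55 >= 14:50? ✗ → no.
F: end 22:55 >= 19:20? ✓; start 21:25 <= 17:05? ✗; end 22:55 >= 14:50? ✓ → no.
G: end 14:00 >= 19:20? ✗; start 13:40 <= 17:05? ✓; end 14:00 >= 14:50? ✗ → no.
J: end 23:00 >= 19:20? ✓; start 18:00 <= 17:05? ✗; end 23:00 >= 14:50? ✓ → no.
K: end 17:30 >= 19:20? ✗; start 13:10 <= 17:05? ✓; end 17:30 >= 14:50? ✓ → no.
L: end 19:50 >= 19:20? ✓; start 14:20 <= 17:05? ✓; end 19:50 >= 14:50? ✓ → yes.
P: end 18:35 >= 19:20? ✗; start 14:55 <= 17:05? ✓; end 18:35 >= 14:50? ✓ → no.
U: end 23:00 >= 19:20? ✓; start 19:20 <= 17:05? ✗; end 23:00 >= 14:50? ✓ → no.
Result: B, L.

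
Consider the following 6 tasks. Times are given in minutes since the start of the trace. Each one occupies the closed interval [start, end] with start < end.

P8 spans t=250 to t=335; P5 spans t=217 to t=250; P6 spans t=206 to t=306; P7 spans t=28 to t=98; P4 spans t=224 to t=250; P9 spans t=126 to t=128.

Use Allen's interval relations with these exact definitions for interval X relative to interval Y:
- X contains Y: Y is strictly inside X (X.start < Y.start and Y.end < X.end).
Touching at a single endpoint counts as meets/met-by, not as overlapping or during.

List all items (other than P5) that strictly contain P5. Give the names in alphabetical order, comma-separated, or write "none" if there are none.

P6

Target P5 = [t=217, t=250].
P4 [t=224, t=250] → finishes → no.
P6 [t=206, t=306] → contains → yes.
P7 [t=28, t=98] → before → no.
P8 [t=250, t=335] → met-by → no.
P9 [t=126, t=128] → before → no.
Result: P6.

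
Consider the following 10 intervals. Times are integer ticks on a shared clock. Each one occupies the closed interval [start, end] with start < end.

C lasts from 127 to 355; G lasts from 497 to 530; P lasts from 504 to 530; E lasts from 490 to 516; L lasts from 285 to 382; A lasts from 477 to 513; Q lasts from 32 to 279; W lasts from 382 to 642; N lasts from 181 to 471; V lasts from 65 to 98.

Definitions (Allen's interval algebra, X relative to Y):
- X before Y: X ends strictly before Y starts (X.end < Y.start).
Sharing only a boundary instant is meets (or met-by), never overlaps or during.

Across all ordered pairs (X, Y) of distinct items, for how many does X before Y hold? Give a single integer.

Checking all 90 ordered pairs for relation 'before'; matching pairs in alphabetical order:
(C, A): C before A ✓
(C, E): C before E ✓
(C, G): C before G ✓
(C, P): C before P ✓
(C, W): C before W ✓
(L, A): L before A ✓
(L, E): L before E ✓
(L, G): L before G ✓
(L, P): L before P ✓
(N, A): N before A ✓
(N, E): N before E ✓
(N, G): N before G ✓
(N, P): N before P ✓
(Q, A): Q before A ✓
(Q, E): Q before E ✓
(Q, G): Q before G ✓
(Q, L): Q before L ✓
(Q, P): Q before P ✓
(Q, W): Q before W ✓
(V, A): V before A ✓
(V, C): V before C ✓
(V, E): V before E ✓
(V, G): V before G ✓
(V, L): V before L ✓
... plus 3 further pairs not listed.
Count: 27.

27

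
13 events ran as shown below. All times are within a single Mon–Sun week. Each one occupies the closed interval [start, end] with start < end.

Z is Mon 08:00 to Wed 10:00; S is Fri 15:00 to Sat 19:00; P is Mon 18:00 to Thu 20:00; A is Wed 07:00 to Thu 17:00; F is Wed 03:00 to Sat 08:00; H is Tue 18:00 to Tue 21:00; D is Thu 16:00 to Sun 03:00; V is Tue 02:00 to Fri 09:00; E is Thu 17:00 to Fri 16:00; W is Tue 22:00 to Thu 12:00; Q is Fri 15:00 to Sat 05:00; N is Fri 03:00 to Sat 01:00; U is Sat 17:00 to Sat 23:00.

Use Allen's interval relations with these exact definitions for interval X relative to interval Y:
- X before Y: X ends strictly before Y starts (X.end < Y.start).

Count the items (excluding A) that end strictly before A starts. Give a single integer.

1

Target A = [Wed 07:00, Thu 17:00].
D [Thu 16:00, Sun 03:00] → overlapped-by → no.
E [Thu 17:00, Fri 16:00] → met-by → no.
F [Wed 03:00, Sat 08:00] → contains → no.
H [Tue 18:00, Tue 21:00] → before → counts.
N [Fri 03:00, Sat 01:00] → after → no.
P [Mon 18:00, Thu 20:00] → contains → no.
Q [Fri 15:00, Sat 05:00] → after → no.
S [Fri 15:00, Sat 19:00] → after → no.
U [Sat 17:00, Sat 23:00] → after → no.
V [Tue 02:00, Fri 09:00] → contains → no.
W [Tue 22:00, Thu 12:00] → overlaps → no.
Z [Mon 08:00, Wed 10:00] → overlaps → no.
Total: 1.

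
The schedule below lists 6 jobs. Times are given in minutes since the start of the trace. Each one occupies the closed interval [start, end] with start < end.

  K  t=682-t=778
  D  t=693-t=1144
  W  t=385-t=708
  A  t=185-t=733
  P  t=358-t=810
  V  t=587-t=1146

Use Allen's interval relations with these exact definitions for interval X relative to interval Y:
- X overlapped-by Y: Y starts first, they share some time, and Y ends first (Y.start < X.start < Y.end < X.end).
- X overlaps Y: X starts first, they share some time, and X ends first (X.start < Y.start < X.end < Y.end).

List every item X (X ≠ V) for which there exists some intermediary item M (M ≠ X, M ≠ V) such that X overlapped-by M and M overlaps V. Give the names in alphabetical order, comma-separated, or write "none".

Target V = [t=587, t=1146].
Intermediaries M with M overlaps V: A, P, W.
Via A — items with X overlapped-by A: D, K, P.
Via P — items with X overlapped-by P: D.
Via W — items with X overlapped-by W: D, K.
Union: D, K, P.

D, K, P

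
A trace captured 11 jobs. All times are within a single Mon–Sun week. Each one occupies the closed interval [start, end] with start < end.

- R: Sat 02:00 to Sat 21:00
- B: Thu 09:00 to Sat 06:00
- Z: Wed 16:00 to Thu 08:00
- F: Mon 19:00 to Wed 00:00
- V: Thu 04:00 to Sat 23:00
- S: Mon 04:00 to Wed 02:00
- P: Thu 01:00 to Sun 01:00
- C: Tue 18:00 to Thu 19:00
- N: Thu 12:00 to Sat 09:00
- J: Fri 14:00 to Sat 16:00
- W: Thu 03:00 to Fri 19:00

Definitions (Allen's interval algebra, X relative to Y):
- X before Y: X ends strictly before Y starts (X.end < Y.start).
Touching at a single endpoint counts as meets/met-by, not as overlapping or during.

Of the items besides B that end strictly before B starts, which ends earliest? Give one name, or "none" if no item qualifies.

Target B = [Thu 09:00, Sat 06:00].
C [Tue 18:00, Thu 19:00] → overlaps → excluded.
F [Mon 19:00, Wed 00:00] → before → candidate.
J [Fri 14:00, Sat 16:00] → overlapped-by → excluded.
N [Thu 12:00, Sat 09:00] → overlapped-by → excluded.
P [Thu 01:00, Sun 01:00] → contains → excluded.
R [Sat 02:00, Sat 21:00] → overlapped-by → excluded.
S [Mon 04:00, Wed 02:00] → before → candidate.
V [Thu 04:00, Sat 23:00] → contains → excluded.
W [Thu 03:00, Fri 19:00] → overlaps → excluded.
Z [Wed 16:00, Thu 08:00] → before → candidate.
Among candidates, earliest end is Wed 00:00 → F.

F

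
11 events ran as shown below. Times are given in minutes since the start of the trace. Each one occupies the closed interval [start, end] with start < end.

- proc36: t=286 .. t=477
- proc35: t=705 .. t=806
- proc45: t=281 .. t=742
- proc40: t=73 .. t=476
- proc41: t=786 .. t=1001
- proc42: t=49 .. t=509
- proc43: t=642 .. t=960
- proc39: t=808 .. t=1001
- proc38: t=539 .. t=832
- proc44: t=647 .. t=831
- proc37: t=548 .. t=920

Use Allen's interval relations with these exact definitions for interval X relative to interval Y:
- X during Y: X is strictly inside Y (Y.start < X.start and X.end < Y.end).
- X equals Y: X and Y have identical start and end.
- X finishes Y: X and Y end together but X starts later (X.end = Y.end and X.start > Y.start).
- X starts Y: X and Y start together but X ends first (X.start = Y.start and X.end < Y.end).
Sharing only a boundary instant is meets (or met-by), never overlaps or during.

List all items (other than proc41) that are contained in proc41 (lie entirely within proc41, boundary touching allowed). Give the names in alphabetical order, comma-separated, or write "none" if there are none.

Target proc41 = [t=786, t=1001].
proc35 [t=705, t=806] → overlaps → no.
proc36 [t=286, t=477] → before → no.
proc37 [t=548, t=920] → overlaps → no.
proc38 [t=539, t=832] → overlaps → no.
proc39 [t=808, t=1001] → finishes → yes.
proc40 [t=73, t=476] → before → no.
proc42 [t=49, t=509] → before → no.
proc43 [t=642, t=960] → overlaps → no.
proc44 [t=647, t=831] → overlaps → no.
proc45 [t=281, t=742] → before → no.
Result: proc39.

proc39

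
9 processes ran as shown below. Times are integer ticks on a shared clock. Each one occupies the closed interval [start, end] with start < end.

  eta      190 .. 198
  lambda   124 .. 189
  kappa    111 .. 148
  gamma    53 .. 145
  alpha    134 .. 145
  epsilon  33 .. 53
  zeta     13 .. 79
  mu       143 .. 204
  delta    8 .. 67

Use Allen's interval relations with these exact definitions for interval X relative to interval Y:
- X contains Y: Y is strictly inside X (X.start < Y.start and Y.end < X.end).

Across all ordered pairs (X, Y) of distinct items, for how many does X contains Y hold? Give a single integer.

5

Checking all 72 ordered pairs for relation 'contains'; matching pairs in alphabetical order:
(delta, epsilon): delta contains epsilon ✓
(kappa, alpha): kappa contains alpha ✓
(lambda, alpha): lambda contains alpha ✓
(mu, eta): mu contains eta ✓
(zeta, epsilon): zeta contains epsilon ✓
Count: 5.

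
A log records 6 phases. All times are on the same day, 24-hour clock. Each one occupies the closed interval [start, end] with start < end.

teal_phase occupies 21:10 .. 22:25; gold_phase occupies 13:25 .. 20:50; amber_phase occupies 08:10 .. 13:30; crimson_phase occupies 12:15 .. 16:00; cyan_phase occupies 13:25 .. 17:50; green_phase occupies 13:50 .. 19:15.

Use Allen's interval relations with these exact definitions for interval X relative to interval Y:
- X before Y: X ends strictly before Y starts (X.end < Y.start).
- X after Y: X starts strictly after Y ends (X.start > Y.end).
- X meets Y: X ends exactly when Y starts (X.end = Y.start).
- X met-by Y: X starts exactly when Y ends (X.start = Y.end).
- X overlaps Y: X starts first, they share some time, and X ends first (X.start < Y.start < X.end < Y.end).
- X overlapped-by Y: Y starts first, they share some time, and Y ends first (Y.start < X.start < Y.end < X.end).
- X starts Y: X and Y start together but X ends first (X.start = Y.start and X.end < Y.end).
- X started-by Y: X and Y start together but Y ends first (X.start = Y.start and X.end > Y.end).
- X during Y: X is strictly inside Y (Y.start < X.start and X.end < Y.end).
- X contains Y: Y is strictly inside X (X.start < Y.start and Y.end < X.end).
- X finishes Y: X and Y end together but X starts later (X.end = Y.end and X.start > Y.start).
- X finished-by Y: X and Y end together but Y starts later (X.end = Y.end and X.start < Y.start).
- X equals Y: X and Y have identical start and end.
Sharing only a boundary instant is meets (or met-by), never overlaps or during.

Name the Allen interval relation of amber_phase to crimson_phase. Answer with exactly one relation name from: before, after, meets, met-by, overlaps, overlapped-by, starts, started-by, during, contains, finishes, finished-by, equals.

overlaps

amber_phase = [08:10, 13:30]; crimson_phase = [12:15, 16:00].
Compare endpoints: amber_phase.start < crimson_phase.start, amber_phase.start < crimson_phase.end, amber_phase.end > crimson_phase.start, amber_phase.end < crimson_phase.end.
That pattern is 'overlaps'.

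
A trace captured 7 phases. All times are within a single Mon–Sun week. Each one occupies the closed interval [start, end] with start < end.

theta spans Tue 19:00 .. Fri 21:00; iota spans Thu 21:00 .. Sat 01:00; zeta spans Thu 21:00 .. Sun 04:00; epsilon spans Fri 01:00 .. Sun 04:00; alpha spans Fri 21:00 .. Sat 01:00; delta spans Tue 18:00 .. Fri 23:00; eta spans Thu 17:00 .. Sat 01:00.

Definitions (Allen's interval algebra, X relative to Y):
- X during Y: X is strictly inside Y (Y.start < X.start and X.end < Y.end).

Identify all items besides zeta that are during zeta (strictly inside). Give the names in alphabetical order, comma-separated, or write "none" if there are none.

alpha

Target zeta = [Thu 21:00, Sun 04:00].
alpha [Fri 21:00, Sat 01:00] → during → yes.
delta [Tue 18:00, Fri 23:00] → overlaps → no.
epsilon [Fri 01:00, Sun 04:00] → finishes → no.
eta [Thu 17:00, Sat 01:00] → overlaps → no.
iota [Thu 21:00, Sat 01:00] → starts → no.
theta [Tue 19:00, Fri 21:00] → overlaps → no.
Result: alpha.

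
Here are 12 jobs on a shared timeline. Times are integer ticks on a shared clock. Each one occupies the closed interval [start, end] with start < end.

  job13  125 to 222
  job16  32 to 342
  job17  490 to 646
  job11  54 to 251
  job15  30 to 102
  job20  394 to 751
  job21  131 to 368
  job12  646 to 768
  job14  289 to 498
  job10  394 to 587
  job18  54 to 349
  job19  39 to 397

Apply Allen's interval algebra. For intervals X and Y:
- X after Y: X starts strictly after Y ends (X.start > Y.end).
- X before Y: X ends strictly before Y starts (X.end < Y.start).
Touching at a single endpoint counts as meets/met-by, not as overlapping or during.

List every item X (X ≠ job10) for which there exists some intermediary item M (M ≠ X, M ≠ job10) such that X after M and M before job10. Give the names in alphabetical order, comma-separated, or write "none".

Target job10 = [394, 587].
Intermediaries M with M before job10: job11, job13, job15, job16, job18, job21.
Via job11 — items with X after job11: job12, job14, job17, job20.
Via job13 — items with X after job13: job12, job14, job17, job20.
Via job15 — items with X after job15: job12, job13, job14, job17, job20, job21.
Via job16 — items with X after job16: job12, job17, job20.
Via job18 — items with X after job18: job12, job17, job20.
Via job21 — items with X after job21: job12, job17, job20.
Union: job12, job13, job14, job17, job20, job21.

job12, job13, job14, job17, job20, job21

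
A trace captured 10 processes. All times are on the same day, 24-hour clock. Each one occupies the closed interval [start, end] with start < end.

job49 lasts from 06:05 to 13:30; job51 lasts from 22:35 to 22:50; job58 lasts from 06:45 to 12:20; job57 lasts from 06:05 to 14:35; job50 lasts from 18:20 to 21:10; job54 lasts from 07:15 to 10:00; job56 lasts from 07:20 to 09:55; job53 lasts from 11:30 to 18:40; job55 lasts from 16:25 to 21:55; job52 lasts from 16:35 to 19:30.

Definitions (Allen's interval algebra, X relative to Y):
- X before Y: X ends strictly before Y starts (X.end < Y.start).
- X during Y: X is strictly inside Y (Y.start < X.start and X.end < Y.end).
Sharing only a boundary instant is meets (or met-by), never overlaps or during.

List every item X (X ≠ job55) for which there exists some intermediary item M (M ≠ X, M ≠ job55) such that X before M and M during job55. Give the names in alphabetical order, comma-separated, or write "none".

job49, job54, job56, job57, job58

Target job55 = [16:25, 21:55].
Intermediaries M with M during job55: job50, job52.
Via job50 — items with X before job50: job49, job54, job56, job57, job58.
Via job52 — items with X before job52: job49, job54, job56, job57, job58.
Union: job49, job54, job56, job57, job58.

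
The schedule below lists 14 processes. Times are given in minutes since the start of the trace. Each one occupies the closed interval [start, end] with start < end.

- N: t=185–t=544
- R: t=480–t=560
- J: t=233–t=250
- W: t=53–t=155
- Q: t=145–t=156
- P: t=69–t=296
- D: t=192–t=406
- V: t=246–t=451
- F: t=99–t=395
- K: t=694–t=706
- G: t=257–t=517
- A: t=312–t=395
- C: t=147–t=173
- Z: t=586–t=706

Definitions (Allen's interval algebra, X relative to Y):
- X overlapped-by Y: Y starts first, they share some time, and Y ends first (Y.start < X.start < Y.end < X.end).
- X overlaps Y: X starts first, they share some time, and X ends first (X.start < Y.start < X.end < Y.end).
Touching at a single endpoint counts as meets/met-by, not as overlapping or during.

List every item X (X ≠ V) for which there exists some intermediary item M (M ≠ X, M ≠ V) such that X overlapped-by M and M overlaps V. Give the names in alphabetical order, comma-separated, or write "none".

D, F, G, N

Target V = [t=246, t=451].
Intermediaries M with M overlaps V: D, F, J, P.
Via D — items with X overlapped-by D: G.
Via F — items with X overlapped-by F: D, G, N.
Via J — items with X overlapped-by J: none.
Via P — items with X overlapped-by P: D, F, G, N.
Union: D, F, G, N.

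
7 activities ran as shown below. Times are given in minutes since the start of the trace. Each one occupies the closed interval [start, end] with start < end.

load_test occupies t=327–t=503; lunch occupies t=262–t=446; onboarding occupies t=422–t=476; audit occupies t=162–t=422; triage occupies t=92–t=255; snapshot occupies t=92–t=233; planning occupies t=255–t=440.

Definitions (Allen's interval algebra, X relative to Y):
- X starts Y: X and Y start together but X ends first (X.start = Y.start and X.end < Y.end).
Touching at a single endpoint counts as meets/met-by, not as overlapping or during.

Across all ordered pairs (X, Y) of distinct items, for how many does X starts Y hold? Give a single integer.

Checking all 42 ordered pairs for relation 'starts'; matching pairs in alphabetical order:
(snapshot, triage): snapshot starts triage ✓
Count: 1.

1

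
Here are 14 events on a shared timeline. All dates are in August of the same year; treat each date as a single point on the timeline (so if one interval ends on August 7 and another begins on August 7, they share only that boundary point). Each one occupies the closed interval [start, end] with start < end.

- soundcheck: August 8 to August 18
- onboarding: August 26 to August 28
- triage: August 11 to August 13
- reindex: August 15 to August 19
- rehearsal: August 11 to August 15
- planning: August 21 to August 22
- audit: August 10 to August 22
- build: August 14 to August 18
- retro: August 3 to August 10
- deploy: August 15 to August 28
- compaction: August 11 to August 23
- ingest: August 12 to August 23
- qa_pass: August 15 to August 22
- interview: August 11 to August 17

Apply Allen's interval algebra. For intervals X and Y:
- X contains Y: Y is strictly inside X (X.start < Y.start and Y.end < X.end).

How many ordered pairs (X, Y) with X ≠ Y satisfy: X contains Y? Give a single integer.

17

Checking all 182 ordered pairs for relation 'contains'; matching pairs in alphabetical order:
(audit, build): audit contains build ✓
(audit, interview): audit contains interview ✓
(audit, rehearsal): audit contains rehearsal ✓
(audit, reindex): audit contains reindex ✓
(audit, triage): audit contains triage ✓
(compaction, build): compaction contains build ✓
(compaction, planning): compaction contains planning ✓
(compaction, qa_pass): compaction contains qa_pass ✓
(compaction, reindex): compaction contains reindex ✓
(deploy, planning): deploy contains planning ✓
(ingest, build): ingest contains build ✓
(ingest, planning): ingest contains planning ✓
(ingest, qa_pass): ingest contains qa_pass ✓
(ingest, reindex): ingest contains reindex ✓
(soundcheck, interview): soundcheck contains interview ✓
(soundcheck, rehearsal): soundcheck contains rehearsal ✓
(soundcheck, triage): soundcheck contains triage ✓
Count: 17.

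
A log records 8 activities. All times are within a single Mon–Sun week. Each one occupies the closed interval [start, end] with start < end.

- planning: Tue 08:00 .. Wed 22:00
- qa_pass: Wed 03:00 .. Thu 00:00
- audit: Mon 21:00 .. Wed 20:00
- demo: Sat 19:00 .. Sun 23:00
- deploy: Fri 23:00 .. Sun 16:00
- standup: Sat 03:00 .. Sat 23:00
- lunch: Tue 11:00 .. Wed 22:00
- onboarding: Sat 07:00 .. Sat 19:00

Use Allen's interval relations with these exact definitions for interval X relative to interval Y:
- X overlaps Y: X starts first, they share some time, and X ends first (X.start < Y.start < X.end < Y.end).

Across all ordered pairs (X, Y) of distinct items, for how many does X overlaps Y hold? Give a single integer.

Checking all 56 ordered pairs for relation 'overlaps'; matching pairs in alphabetical order:
(audit, lunch): audit overlaps lunch ✓
(audit, planning): audit overlaps planning ✓
(audit, qa_pass): audit overlaps qa_pass ✓
(deploy, demo): deploy overlaps demo ✓
(lunch, qa_pass): lunch overlaps qa_pass ✓
(planning, qa_pass): planning overlaps qa_pass ✓
(standup, demo): standup overlaps demo ✓
Count: 7.

7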